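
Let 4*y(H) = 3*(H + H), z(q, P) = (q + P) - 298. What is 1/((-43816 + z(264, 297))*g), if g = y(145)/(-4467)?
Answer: 2978/6315185 ≈ 0.00047156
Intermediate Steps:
z(q, P) = -298 + P + q (z(q, P) = (P + q) - 298 = -298 + P + q)
y(H) = 3*H/2 (y(H) = (3*(H + H))/4 = (3*(2*H))/4 = (6*H)/4 = 3*H/2)
g = -145/2978 (g = ((3/2)*145)/(-4467) = (435/2)*(-1/4467) = -145/2978 ≈ -0.048690)
1/((-43816 + z(264, 297))*g) = 1/((-43816 + (-298 + 297 + 264))*(-145/2978)) = -2978/145/(-43816 + 263) = -2978/145/(-43553) = -1/43553*(-2978/145) = 2978/6315185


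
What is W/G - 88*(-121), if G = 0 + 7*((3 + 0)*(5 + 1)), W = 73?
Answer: 1341721/126 ≈ 10649.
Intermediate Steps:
G = 126 (G = 0 + 7*(3*6) = 0 + 7*18 = 0 + 126 = 126)
W/G - 88*(-121) = 73/126 - 88*(-121) = 73*(1/126) + 10648 = 73/126 + 10648 = 1341721/126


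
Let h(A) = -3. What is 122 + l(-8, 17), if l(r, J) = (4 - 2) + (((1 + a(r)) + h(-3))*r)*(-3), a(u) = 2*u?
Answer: -308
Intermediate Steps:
l(r, J) = 2 - 3*r*(-2 + 2*r) (l(r, J) = (4 - 2) + (((1 + 2*r) - 3)*r)*(-3) = 2 + ((-2 + 2*r)*r)*(-3) = 2 + (r*(-2 + 2*r))*(-3) = 2 - 3*r*(-2 + 2*r))
122 + l(-8, 17) = 122 + (2 - 6*(-8)² + 6*(-8)) = 122 + (2 - 6*64 - 48) = 122 + (2 - 384 - 48) = 122 - 430 = -308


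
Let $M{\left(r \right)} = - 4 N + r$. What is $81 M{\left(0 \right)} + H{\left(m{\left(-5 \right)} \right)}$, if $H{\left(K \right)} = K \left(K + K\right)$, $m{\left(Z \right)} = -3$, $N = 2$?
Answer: $-630$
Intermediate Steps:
$M{\left(r \right)} = -8 + r$ ($M{\left(r \right)} = \left(-4\right) 2 + r = -8 + r$)
$H{\left(K \right)} = 2 K^{2}$ ($H{\left(K \right)} = K 2 K = 2 K^{2}$)
$81 M{\left(0 \right)} + H{\left(m{\left(-5 \right)} \right)} = 81 \left(-8 + 0\right) + 2 \left(-3\right)^{2} = 81 \left(-8\right) + 2 \cdot 9 = -648 + 18 = -630$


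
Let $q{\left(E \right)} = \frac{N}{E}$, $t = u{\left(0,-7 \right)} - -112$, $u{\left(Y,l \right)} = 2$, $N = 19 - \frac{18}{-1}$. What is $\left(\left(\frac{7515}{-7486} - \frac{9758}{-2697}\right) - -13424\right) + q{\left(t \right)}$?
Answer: $\frac{45181071642}{3364957} \approx 13427.0$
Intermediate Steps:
$N = 37$ ($N = 19 - -18 = 19 + 18 = 37$)
$t = 114$ ($t = 2 - -112 = 2 + 112 = 114$)
$q{\left(E \right)} = \frac{37}{E}$
$\left(\left(\frac{7515}{-7486} - \frac{9758}{-2697}\right) - -13424\right) + q{\left(t \right)} = \left(\left(\frac{7515}{-7486} - \frac{9758}{-2697}\right) - -13424\right) + \frac{37}{114} = \left(\left(7515 \left(- \frac{1}{7486}\right) - - \frac{9758}{2697}\right) + 13424\right) + 37 \cdot \frac{1}{114} = \left(\left(- \frac{7515}{7486} + \frac{9758}{2697}\right) + 13424\right) + \frac{37}{114} = \left(\frac{52780433}{20189742} + 13424\right) + \frac{37}{114} = \frac{271079877041}{20189742} + \frac{37}{114} = \frac{45181071642}{3364957}$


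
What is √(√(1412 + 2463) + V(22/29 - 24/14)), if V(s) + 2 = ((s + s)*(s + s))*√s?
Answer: √(-3396363362 + 8490908405*√155 + 30560432*I*√39382)/41209 ≈ 7.7655 + 0.22995*I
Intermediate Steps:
V(s) = -2 + 4*s^(5/2) (V(s) = -2 + ((s + s)*(s + s))*√s = -2 + ((2*s)*(2*s))*√s = -2 + (4*s²)*√s = -2 + 4*s^(5/2))
√(√(1412 + 2463) + V(22/29 - 24/14)) = √(√(1412 + 2463) + (-2 + 4*(22/29 - 24/14)^(5/2))) = √(√3875 + (-2 + 4*(22*(1/29) - 24*1/14)^(5/2))) = √(5*√155 + (-2 + 4*(22/29 - 12/7)^(5/2))) = √(5*√155 + (-2 + 4*(-194/203)^(5/2))) = √(5*√155 + (-2 + 4*(37636*I*√39382/8365427))) = √(5*√155 + (-2 + 150544*I*√39382/8365427)) = √(-2 + 5*√155 + 150544*I*√39382/8365427)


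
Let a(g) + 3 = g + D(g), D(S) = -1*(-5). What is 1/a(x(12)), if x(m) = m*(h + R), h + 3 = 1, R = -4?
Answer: -1/70 ≈ -0.014286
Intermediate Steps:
h = -2 (h = -3 + 1 = -2)
D(S) = 5
x(m) = -6*m (x(m) = m*(-2 - 4) = m*(-6) = -6*m)
a(g) = 2 + g (a(g) = -3 + (g + 5) = -3 + (5 + g) = 2 + g)
1/a(x(12)) = 1/(2 - 6*12) = 1/(2 - 72) = 1/(-70) = -1/70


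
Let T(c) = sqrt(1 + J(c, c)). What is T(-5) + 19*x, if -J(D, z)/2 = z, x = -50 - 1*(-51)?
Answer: 19 + sqrt(11) ≈ 22.317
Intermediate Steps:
x = 1 (x = -50 + 51 = 1)
J(D, z) = -2*z
T(c) = sqrt(1 - 2*c)
T(-5) + 19*x = sqrt(1 - 2*(-5)) + 19*1 = sqrt(1 + 10) + 19 = sqrt(11) + 19 = 19 + sqrt(11)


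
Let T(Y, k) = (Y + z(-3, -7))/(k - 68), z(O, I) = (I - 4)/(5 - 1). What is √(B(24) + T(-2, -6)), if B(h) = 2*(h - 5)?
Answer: √833758/148 ≈ 6.1696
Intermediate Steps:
B(h) = -10 + 2*h (B(h) = 2*(-5 + h) = -10 + 2*h)
z(O, I) = -1 + I/4 (z(O, I) = (-4 + I)/4 = (-4 + I)*(¼) = -1 + I/4)
T(Y, k) = (-11/4 + Y)/(-68 + k) (T(Y, k) = (Y + (-1 + (¼)*(-7)))/(k - 68) = (Y + (-1 - 7/4))/(-68 + k) = (Y - 11/4)/(-68 + k) = (-11/4 + Y)/(-68 + k))
√(B(24) + T(-2, -6)) = √((-10 + 2*24) + (-11/4 - 2)/(-68 - 6)) = √((-10 + 48) - 19/4/(-74)) = √(38 - 1/74*(-19/4)) = √(38 + 19/296) = √(11267/296) = √833758/148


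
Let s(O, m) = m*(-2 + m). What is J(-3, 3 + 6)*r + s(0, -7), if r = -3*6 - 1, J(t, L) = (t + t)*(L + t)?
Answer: 747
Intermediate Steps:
J(t, L) = 2*t*(L + t) (J(t, L) = (2*t)*(L + t) = 2*t*(L + t))
r = -19 (r = -18 - 1 = -19)
J(-3, 3 + 6)*r + s(0, -7) = (2*(-3)*((3 + 6) - 3))*(-19) - 7*(-2 - 7) = (2*(-3)*(9 - 3))*(-19) - 7*(-9) = (2*(-3)*6)*(-19) + 63 = -36*(-19) + 63 = 684 + 63 = 747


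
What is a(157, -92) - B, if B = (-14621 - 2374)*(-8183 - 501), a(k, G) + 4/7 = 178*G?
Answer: -1033206696/7 ≈ -1.4760e+8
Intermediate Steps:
a(k, G) = -4/7 + 178*G
B = 147584580 (B = -16995*(-8684) = 147584580)
a(157, -92) - B = (-4/7 + 178*(-92)) - 1*147584580 = (-4/7 - 16376) - 147584580 = -114636/7 - 147584580 = -1033206696/7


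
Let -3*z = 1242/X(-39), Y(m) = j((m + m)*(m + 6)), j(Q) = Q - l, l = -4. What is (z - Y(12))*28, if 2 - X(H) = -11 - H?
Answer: -152908/13 ≈ -11762.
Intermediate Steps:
j(Q) = 4 + Q (j(Q) = Q - 1*(-4) = Q + 4 = 4 + Q)
Y(m) = 4 + 2*m*(6 + m) (Y(m) = 4 + (m + m)*(m + 6) = 4 + (2*m)*(6 + m) = 4 + 2*m*(6 + m))
X(H) = 13 + H (X(H) = 2 - (-11 - H) = 2 + (11 + H) = 13 + H)
z = 207/13 (z = -414/(13 - 39) = -414/(-26) = -414*(-1)/26 = -⅓*(-621/13) = 207/13 ≈ 15.923)
(z - Y(12))*28 = (207/13 - (4 + 2*12*(6 + 12)))*28 = (207/13 - (4 + 2*12*18))*28 = (207/13 - (4 + 432))*28 = (207/13 - 1*436)*28 = (207/13 - 436)*28 = -5461/13*28 = -152908/13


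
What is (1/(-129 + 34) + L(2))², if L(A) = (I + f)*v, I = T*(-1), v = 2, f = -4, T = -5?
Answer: 35721/9025 ≈ 3.9580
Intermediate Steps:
I = 5 (I = -5*(-1) = 5)
L(A) = 2 (L(A) = (5 - 4)*2 = 1*2 = 2)
(1/(-129 + 34) + L(2))² = (1/(-129 + 34) + 2)² = (1/(-95) + 2)² = (-1/95 + 2)² = (189/95)² = 35721/9025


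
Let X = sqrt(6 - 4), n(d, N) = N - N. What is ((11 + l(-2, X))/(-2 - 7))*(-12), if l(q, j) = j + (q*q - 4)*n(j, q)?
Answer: 44/3 + 4*sqrt(2)/3 ≈ 16.552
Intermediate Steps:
n(d, N) = 0
X = sqrt(2) ≈ 1.4142
l(q, j) = j (l(q, j) = j + (q*q - 4)*0 = j + (q**2 - 4)*0 = j + (-4 + q**2)*0 = j + 0 = j)
((11 + l(-2, X))/(-2 - 7))*(-12) = ((11 + sqrt(2))/(-2 - 7))*(-12) = ((11 + sqrt(2))/(-9))*(-12) = ((11 + sqrt(2))*(-1/9))*(-12) = (-11/9 - sqrt(2)/9)*(-12) = 44/3 + 4*sqrt(2)/3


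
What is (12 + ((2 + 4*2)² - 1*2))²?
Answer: 12100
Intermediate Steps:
(12 + ((2 + 4*2)² - 1*2))² = (12 + ((2 + 8)² - 2))² = (12 + (10² - 2))² = (12 + (100 - 2))² = (12 + 98)² = 110² = 12100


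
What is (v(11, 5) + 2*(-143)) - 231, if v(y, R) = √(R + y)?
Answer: -513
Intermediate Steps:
(v(11, 5) + 2*(-143)) - 231 = (√(5 + 11) + 2*(-143)) - 231 = (√16 - 286) - 231 = (4 - 286) - 231 = -282 - 231 = -513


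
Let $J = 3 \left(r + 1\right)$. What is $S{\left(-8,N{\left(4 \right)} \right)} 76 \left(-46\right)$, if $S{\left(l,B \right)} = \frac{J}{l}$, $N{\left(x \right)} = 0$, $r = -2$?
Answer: $-1311$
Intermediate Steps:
$J = -3$ ($J = 3 \left(-2 + 1\right) = 3 \left(-1\right) = -3$)
$S{\left(l,B \right)} = - \frac{3}{l}$
$S{\left(-8,N{\left(4 \right)} \right)} 76 \left(-46\right) = - \frac{3}{-8} \cdot 76 \left(-46\right) = \left(-3\right) \left(- \frac{1}{8}\right) 76 \left(-46\right) = \frac{3}{8} \cdot 76 \left(-46\right) = \frac{57}{2} \left(-46\right) = -1311$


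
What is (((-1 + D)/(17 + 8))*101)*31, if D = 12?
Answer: 34441/25 ≈ 1377.6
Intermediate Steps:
(((-1 + D)/(17 + 8))*101)*31 = (((-1 + 12)/(17 + 8))*101)*31 = ((11/25)*101)*31 = (1111/25)*31 = 34441/25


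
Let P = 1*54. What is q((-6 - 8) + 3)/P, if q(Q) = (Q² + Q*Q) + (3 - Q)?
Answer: 128/27 ≈ 4.7407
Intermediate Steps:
q(Q) = 3 - Q + 2*Q² (q(Q) = (Q² + Q²) + (3 - Q) = 2*Q² + (3 - Q) = 3 - Q + 2*Q²)
P = 54
q((-6 - 8) + 3)/P = (3 - ((-6 - 8) + 3) + 2*((-6 - 8) + 3)²)/54 = (3 - (-14 + 3) + 2*(-14 + 3)²)*(1/54) = (3 - 1*(-11) + 2*(-11)²)*(1/54) = (3 + 11 + 2*121)*(1/54) = (3 + 11 + 242)*(1/54) = 256*(1/54) = 128/27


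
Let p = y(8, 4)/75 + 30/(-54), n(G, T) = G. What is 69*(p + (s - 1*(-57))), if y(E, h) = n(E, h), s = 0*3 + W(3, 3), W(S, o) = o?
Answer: 308177/75 ≈ 4109.0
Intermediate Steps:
s = 3 (s = 0*3 + 3 = 0 + 3 = 3)
y(E, h) = E
p = -101/225 (p = 8/75 + 30/(-54) = 8*(1/75) + 30*(-1/54) = 8/75 - 5/9 = -101/225 ≈ -0.44889)
69*(p + (s - 1*(-57))) = 69*(-101/225 + (3 - 1*(-57))) = 69*(-101/225 + (3 + 57)) = 69*(-101/225 + 60) = 69*(13399/225) = 308177/75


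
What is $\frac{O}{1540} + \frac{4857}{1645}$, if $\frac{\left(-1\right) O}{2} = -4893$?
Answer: $\frac{67365}{7238} \approx 9.3071$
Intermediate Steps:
$O = 9786$ ($O = \left(-2\right) \left(-4893\right) = 9786$)
$\frac{O}{1540} + \frac{4857}{1645} = \frac{9786}{1540} + \frac{4857}{1645} = 9786 \cdot \frac{1}{1540} + 4857 \cdot \frac{1}{1645} = \frac{699}{110} + \frac{4857}{1645} = \frac{67365}{7238}$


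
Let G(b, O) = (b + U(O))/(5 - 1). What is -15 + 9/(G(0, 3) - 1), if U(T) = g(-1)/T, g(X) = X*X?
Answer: -273/11 ≈ -24.818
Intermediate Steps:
g(X) = X²
U(T) = 1/T (U(T) = (-1)²/T = 1/T)
G(b, O) = b/4 + 1/(4*O) (G(b, O) = (b + 1/O)/(5 - 1) = (b + 1/O)/4 = (b + 1/O)*(¼) = b/4 + 1/(4*O))
-15 + 9/(G(0, 3) - 1) = -15 + 9/((¼)*(1 + 3*0)/3 - 1) = -15 + 9/((¼)*(⅓)*(1 + 0) - 1) = -15 + 9/((¼)*(⅓)*1 - 1) = -15 + 9/(1/12 - 1) = -15 + 9/(-11/12) = -15 + 9*(-12/11) = -15 - 108/11 = -273/11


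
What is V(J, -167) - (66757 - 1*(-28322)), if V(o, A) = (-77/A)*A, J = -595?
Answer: -95156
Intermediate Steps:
V(o, A) = -77
V(J, -167) - (66757 - 1*(-28322)) = -77 - (66757 - 1*(-28322)) = -77 - (66757 + 28322) = -77 - 1*95079 = -77 - 95079 = -95156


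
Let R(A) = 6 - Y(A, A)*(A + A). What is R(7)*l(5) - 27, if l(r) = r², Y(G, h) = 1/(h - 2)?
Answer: 53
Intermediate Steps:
Y(G, h) = 1/(-2 + h)
R(A) = 6 - 2*A/(-2 + A) (R(A) = 6 - (A + A)/(-2 + A) = 6 - 2*A/(-2 + A))
R(7)*l(5) - 27 = (4*(-3 + 7)/(-2 + 7))*5² - 27 = (4*4/5)*25 - 27 = (4*(⅕)*4)*25 - 27 = (16/5)*25 - 27 = 80 - 27 = 53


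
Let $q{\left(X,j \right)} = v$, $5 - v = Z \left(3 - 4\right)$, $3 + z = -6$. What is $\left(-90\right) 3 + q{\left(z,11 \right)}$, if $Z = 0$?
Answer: $-265$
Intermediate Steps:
$z = -9$ ($z = -3 - 6 = -9$)
$v = 5$ ($v = 5 - 0 \left(3 - 4\right) = 5 - 0 \left(-1\right) = 5 - 0 = 5 + 0 = 5$)
$q{\left(X,j \right)} = 5$
$\left(-90\right) 3 + q{\left(z,11 \right)} = \left(-90\right) 3 + 5 = -270 + 5 = -265$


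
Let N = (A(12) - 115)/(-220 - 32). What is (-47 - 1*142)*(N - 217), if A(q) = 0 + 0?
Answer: 163707/4 ≈ 40927.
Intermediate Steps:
A(q) = 0
N = 115/252 (N = (0 - 115)/(-220 - 32) = -115/(-252) = -115*(-1/252) = 115/252 ≈ 0.45635)
(-47 - 1*142)*(N - 217) = (-47 - 1*142)*(115/252 - 217) = (-47 - 142)*(-54569/252) = -189*(-54569/252) = 163707/4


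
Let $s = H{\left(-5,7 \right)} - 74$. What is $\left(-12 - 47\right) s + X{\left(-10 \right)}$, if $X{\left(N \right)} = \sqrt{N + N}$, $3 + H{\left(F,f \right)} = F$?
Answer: $4838 + 2 i \sqrt{5} \approx 4838.0 + 4.4721 i$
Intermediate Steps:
$H{\left(F,f \right)} = -3 + F$
$s = -82$ ($s = \left(-3 - 5\right) - 74 = -8 - 74 = -82$)
$X{\left(N \right)} = \sqrt{2} \sqrt{N}$ ($X{\left(N \right)} = \sqrt{2 N} = \sqrt{2} \sqrt{N}$)
$\left(-12 - 47\right) s + X{\left(-10 \right)} = \left(-12 - 47\right) \left(-82\right) + \sqrt{2} \sqrt{-10} = \left(-12 - 47\right) \left(-82\right) + \sqrt{2} i \sqrt{10} = \left(-59\right) \left(-82\right) + 2 i \sqrt{5} = 4838 + 2 i \sqrt{5}$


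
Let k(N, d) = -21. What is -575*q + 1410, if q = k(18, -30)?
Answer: 13485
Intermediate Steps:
q = -21
-575*q + 1410 = -575*(-21) + 1410 = 12075 + 1410 = 13485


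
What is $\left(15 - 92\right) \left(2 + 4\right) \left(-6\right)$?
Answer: $2772$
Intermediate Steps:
$\left(15 - 92\right) \left(2 + 4\right) \left(-6\right) = - 77 \cdot 6 \left(-6\right) = \left(-77\right) \left(-36\right) = 2772$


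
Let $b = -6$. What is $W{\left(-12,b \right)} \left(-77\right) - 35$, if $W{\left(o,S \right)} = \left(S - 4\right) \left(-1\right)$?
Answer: $-805$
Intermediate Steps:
$W{\left(o,S \right)} = 4 - S$ ($W{\left(o,S \right)} = \left(-4 + S\right) \left(-1\right) = 4 - S$)
$W{\left(-12,b \right)} \left(-77\right) - 35 = \left(4 - -6\right) \left(-77\right) - 35 = \left(4 + 6\right) \left(-77\right) - 35 = 10 \left(-77\right) - 35 = -770 - 35 = -805$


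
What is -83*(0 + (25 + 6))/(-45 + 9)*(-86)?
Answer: -110639/18 ≈ -6146.6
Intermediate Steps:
-83*(0 + (25 + 6))/(-45 + 9)*(-86) = -83*(0 + 31)/(-36)*(-86) = -2573*(-1)/36*(-86) = -83*(-31/36)*(-86) = (2573/36)*(-86) = -110639/18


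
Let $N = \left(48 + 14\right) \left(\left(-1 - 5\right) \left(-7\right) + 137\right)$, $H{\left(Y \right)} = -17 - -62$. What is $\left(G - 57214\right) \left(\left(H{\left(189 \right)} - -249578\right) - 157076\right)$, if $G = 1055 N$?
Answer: $1078281385272$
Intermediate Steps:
$H{\left(Y \right)} = 45$ ($H{\left(Y \right)} = -17 + 62 = 45$)
$N = 11098$ ($N = 62 \left(\left(-6\right) \left(-7\right) + 137\right) = 62 \left(42 + 137\right) = 62 \cdot 179 = 11098$)
$G = 11708390$ ($G = 1055 \cdot 11098 = 11708390$)
$\left(G - 57214\right) \left(\left(H{\left(189 \right)} - -249578\right) - 157076\right) = \left(11708390 - 57214\right) \left(\left(45 - -249578\right) - 157076\right) = 11651176 \left(\left(45 + 249578\right) - 157076\right) = 11651176 \left(249623 - 157076\right) = 11651176 \cdot 92547 = 1078281385272$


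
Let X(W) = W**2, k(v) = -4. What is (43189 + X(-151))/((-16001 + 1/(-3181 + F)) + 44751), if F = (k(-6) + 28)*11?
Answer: 192492830/83863749 ≈ 2.2953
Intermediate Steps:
F = 264 (F = (-4 + 28)*11 = 24*11 = 264)
(43189 + X(-151))/((-16001 + 1/(-3181 + F)) + 44751) = (43189 + (-151)**2)/((-16001 + 1/(-3181 + 264)) + 44751) = (43189 + 22801)/((-16001 + 1/(-2917)) + 44751) = 65990/((-16001 - 1/2917) + 44751) = 65990/(-46674918/2917 + 44751) = 65990/(83863749/2917) = 65990*(2917/83863749) = 192492830/83863749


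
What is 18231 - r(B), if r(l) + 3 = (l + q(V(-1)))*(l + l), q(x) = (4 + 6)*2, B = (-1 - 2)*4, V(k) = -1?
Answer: 18426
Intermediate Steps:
B = -12 (B = -3*4 = -12)
q(x) = 20 (q(x) = 10*2 = 20)
r(l) = -3 + 2*l*(20 + l) (r(l) = -3 + (l + 20)*(l + l) = -3 + (20 + l)*(2*l) = -3 + 2*l*(20 + l))
18231 - r(B) = 18231 - (-3 + 2*(-12)² + 40*(-12)) = 18231 - (-3 + 2*144 - 480) = 18231 - (-3 + 288 - 480) = 18231 - 1*(-195) = 18231 + 195 = 18426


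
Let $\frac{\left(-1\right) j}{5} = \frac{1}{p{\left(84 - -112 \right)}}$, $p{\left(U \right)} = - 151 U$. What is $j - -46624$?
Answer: $\frac{1379883909}{29596} \approx 46624.0$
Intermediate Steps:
$j = \frac{5}{29596}$ ($j = - \frac{5}{\left(-151\right) \left(84 - -112\right)} = - \frac{5}{\left(-151\right) \left(84 + 112\right)} = - \frac{5}{\left(-151\right) 196} = - \frac{5}{-29596} = \left(-5\right) \left(- \frac{1}{29596}\right) = \frac{5}{29596} \approx 0.00016894$)
$j - -46624 = \frac{5}{29596} - -46624 = \frac{5}{29596} + 46624 = \frac{1379883909}{29596}$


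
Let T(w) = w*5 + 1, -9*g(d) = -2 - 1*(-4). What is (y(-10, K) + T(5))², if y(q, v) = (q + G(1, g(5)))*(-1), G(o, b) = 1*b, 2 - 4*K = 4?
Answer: 106276/81 ≈ 1312.0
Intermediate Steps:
K = -½ (K = ½ - ¼*4 = ½ - 1 = -½ ≈ -0.50000)
g(d) = -2/9 (g(d) = -(-2 - 1*(-4))/9 = -(-2 + 4)/9 = -⅑*2 = -2/9)
G(o, b) = b
T(w) = 1 + 5*w (T(w) = 5*w + 1 = 1 + 5*w)
y(q, v) = 2/9 - q (y(q, v) = (q - 2/9)*(-1) = (-2/9 + q)*(-1) = 2/9 - q)
(y(-10, K) + T(5))² = ((2/9 - 1*(-10)) + (1 + 5*5))² = ((2/9 + 10) + (1 + 25))² = (92/9 + 26)² = (326/9)² = 106276/81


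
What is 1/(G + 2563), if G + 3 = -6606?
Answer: -1/4046 ≈ -0.00024716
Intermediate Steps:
G = -6609 (G = -3 - 6606 = -6609)
1/(G + 2563) = 1/(-6609 + 2563) = 1/(-4046) = -1/4046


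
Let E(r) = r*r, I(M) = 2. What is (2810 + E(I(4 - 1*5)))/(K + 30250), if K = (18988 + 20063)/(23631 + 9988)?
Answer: 94603866/1017013801 ≈ 0.093021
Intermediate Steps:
K = 39051/33619 ≈ 1.1616
E(r) = r²
(2810 + E(I(4 - 1*5)))/(K + 30250) = (2810 + 2²)/(39051/33619 + 30250) = (2810 + 4)/(1017013801/33619) = 2814*(33619/1017013801) = 94603866/1017013801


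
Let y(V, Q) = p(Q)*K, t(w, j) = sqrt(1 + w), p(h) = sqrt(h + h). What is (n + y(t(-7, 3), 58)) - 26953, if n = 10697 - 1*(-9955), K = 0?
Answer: -6301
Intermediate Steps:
p(h) = sqrt(2)*sqrt(h) (p(h) = sqrt(2*h) = sqrt(2)*sqrt(h))
y(V, Q) = 0 (y(V, Q) = (sqrt(2)*sqrt(Q))*0 = 0)
n = 20652 (n = 10697 + 9955 = 20652)
(n + y(t(-7, 3), 58)) - 26953 = (20652 + 0) - 26953 = 20652 - 26953 = -6301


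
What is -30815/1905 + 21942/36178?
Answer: -107302556/6891909 ≈ -15.569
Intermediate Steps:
-30815/1905 + 21942/36178 = -30815*1/1905 + 21942*(1/36178) = -6163/381 + 10971/18089 = -107302556/6891909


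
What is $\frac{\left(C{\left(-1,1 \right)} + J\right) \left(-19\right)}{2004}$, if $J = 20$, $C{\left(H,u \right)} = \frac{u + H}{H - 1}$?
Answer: $- \frac{95}{501} \approx -0.18962$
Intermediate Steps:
$C{\left(H,u \right)} = \frac{H + u}{-1 + H}$
$\frac{\left(C{\left(-1,1 \right)} + J\right) \left(-19\right)}{2004} = \frac{\left(\frac{-1 + 1}{-1 - 1} + 20\right) \left(-19\right)}{2004} = \left(\frac{1}{-2} \cdot 0 + 20\right) \left(-19\right) \frac{1}{2004} = \left(\left(- \frac{1}{2}\right) 0 + 20\right) \left(-19\right) \frac{1}{2004} = \left(0 + 20\right) \left(-19\right) \frac{1}{2004} = 20 \left(-19\right) \frac{1}{2004} = \left(-380\right) \frac{1}{2004} = - \frac{95}{501}$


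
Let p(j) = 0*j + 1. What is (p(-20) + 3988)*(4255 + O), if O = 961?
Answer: 20806624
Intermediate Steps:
p(j) = 1 (p(j) = 0 + 1 = 1)
(p(-20) + 3988)*(4255 + O) = (1 + 3988)*(4255 + 961) = 3989*5216 = 20806624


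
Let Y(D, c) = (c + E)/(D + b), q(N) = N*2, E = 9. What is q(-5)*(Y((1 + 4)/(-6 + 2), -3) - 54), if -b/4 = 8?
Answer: 72060/133 ≈ 541.80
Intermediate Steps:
b = -32 (b = -4*8 = -32)
q(N) = 2*N
Y(D, c) = (9 + c)/(-32 + D) (Y(D, c) = (c + 9)/(D - 32) = (9 + c)/(-32 + D))
q(-5)*(Y((1 + 4)/(-6 + 2), -3) - 54) = (2*(-5))*((9 - 3)/(-32 + (1 + 4)/(-6 + 2)) - 54) = -10*(6/(-32 + 5/(-4)) - 54) = -10*(6/(-32 + 5*(-¼)) - 54) = -10*(6/(-32 - 5/4) - 54) = -10*(6/(-133/4) - 54) = -10*(-4/133*6 - 54) = -10*(-24/133 - 54) = -10*(-7206/133) = 72060/133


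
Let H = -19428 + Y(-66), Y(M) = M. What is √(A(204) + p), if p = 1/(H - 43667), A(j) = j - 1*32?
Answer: √14003297699/9023 ≈ 13.115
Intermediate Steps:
H = -19494 (H = -19428 - 66 = -19494)
A(j) = -32 + j (A(j) = j - 32 = -32 + j)
p = -1/63161 (p = 1/(-19494 - 43667) = 1/(-63161) = -1/63161 ≈ -1.5833e-5)
√(A(204) + p) = √((-32 + 204) - 1/63161) = √(172 - 1/63161) = √(10863691/63161) = √14003297699/9023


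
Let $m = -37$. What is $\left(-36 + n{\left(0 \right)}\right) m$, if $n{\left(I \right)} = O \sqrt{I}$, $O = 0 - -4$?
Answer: $1332$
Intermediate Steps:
$O = 4$ ($O = 0 + 4 = 4$)
$n{\left(I \right)} = 4 \sqrt{I}$
$\left(-36 + n{\left(0 \right)}\right) m = \left(-36 + 4 \sqrt{0}\right) \left(-37\right) = \left(-36 + 4 \cdot 0\right) \left(-37\right) = \left(-36 + 0\right) \left(-37\right) = \left(-36\right) \left(-37\right) = 1332$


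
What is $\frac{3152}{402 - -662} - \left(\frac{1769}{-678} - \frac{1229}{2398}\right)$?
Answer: $\frac{328900157}{54059313} \approx 6.0841$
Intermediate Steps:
$\frac{3152}{402 - -662} - \left(\frac{1769}{-678} - \frac{1229}{2398}\right) = \frac{3152}{402 + 662} - \left(1769 \left(- \frac{1}{678}\right) - \frac{1229}{2398}\right) = \frac{3152}{1064} - \left(- \frac{1769}{678} - \frac{1229}{2398}\right) = 3152 \cdot \frac{1}{1064} - - \frac{1268831}{406461} = \frac{394}{133} + \frac{1268831}{406461} = \frac{328900157}{54059313}$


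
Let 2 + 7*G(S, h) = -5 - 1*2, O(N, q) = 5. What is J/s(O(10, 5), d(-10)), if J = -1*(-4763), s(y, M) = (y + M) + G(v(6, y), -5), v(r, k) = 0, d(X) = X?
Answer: -3031/4 ≈ -757.75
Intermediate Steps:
G(S, h) = -9/7 (G(S, h) = -2/7 + (-5 - 1*2)/7 = -2/7 + (-5 - 2)/7 = -2/7 + (⅐)*(-7) = -2/7 - 1 = -9/7)
s(y, M) = -9/7 + M + y (s(y, M) = (y + M) - 9/7 = (M + y) - 9/7 = -9/7 + M + y)
J = 4763
J/s(O(10, 5), d(-10)) = 4763/(-9/7 - 10 + 5) = 4763/(-44/7) = 4763*(-7/44) = -3031/4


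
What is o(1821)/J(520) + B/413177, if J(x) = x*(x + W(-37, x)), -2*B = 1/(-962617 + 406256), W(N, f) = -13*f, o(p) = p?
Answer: -10733420752283/19125647332230400 ≈ -0.00056121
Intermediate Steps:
B = 1/1112722 (B = -1/(2*(-962617 + 406256)) = -1/2/(-556361) = -1/2*(-1/556361) = 1/1112722 ≈ 8.9870e-7)
J(x) = -12*x**2 (J(x) = x*(x - 13*x) = x*(-12*x) = -12*x**2)
o(1821)/J(520) + B/413177 = 1821/((-12*520**2)) + (1/1112722)/413177 = 1821/((-12*270400)) + (1/1112722)*(1/413177) = 1821/(-3244800) + 1/459751137794 = 1821*(-1/3244800) + 1/459751137794 = -607/1081600 + 1/459751137794 = -10733420752283/19125647332230400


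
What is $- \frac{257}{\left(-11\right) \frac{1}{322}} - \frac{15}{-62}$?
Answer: $\frac{5130913}{682} \approx 7523.3$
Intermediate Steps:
$- \frac{257}{\left(-11\right) \frac{1}{322}} - \frac{15}{-62} = - \frac{257}{\left(-11\right) \frac{1}{322}} - - \frac{15}{62} = - \frac{257}{- \frac{11}{322}} + \frac{15}{62} = \left(-257\right) \left(- \frac{322}{11}\right) + \frac{15}{62} = \frac{82754}{11} + \frac{15}{62} = \frac{5130913}{682}$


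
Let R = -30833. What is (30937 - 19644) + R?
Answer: -19540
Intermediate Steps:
(30937 - 19644) + R = (30937 - 19644) - 30833 = 11293 - 30833 = -19540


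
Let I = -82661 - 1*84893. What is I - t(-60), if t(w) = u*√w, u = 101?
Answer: -167554 - 202*I*√15 ≈ -1.6755e+5 - 782.34*I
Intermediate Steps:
t(w) = 101*√w
I = -167554 (I = -82661 - 84893 = -167554)
I - t(-60) = -167554 - 101*√(-60) = -167554 - 101*2*I*√15 = -167554 - 202*I*√15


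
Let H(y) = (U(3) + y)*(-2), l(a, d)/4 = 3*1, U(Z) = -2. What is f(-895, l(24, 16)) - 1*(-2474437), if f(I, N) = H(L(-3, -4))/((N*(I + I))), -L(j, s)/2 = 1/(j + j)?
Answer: 15945272027/6444 ≈ 2.4744e+6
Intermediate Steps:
l(a, d) = 12 (l(a, d) = 4*(3*1) = 4*3 = 12)
L(j, s) = -1/j (L(j, s) = -2/(j + j) = -2*1/(2*j) = -1/j)
H(y) = 4 - 2*y (H(y) = (-2 + y)*(-2) = 4 - 2*y)
f(I, N) = 5/(3*I*N) (f(I, N) = (4 - (-2)/(-3))/((N*(I + I))) = (4 - (-2)*(-1)/3)/((N*(2*I))) = (4 - 2*⅓)/((2*I*N)) = (4 - ⅔)*(1/(2*I*N)) = 10*(1/(2*I*N))/3 = 5/(3*I*N))
f(-895, l(24, 16)) - 1*(-2474437) = (5/3)/(-895*12) - 1*(-2474437) = (5/3)*(-1/895)*(1/12) + 2474437 = -1/6444 + 2474437 = 15945272027/6444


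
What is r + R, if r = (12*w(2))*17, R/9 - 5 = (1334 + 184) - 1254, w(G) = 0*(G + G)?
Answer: 2421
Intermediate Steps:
w(G) = 0 (w(G) = 0*(2*G) = 0)
R = 2421 (R = 45 + 9*((1334 + 184) - 1254) = 45 + 9*(1518 - 1254) = 45 + 9*264 = 45 + 2376 = 2421)
r = 0 (r = (12*0)*17 = 0*17 = 0)
r + R = 0 + 2421 = 2421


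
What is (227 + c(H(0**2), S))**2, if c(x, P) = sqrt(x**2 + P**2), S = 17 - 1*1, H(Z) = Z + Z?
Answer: 59049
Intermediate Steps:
H(Z) = 2*Z
S = 16 (S = 17 - 1 = 16)
c(x, P) = sqrt(P**2 + x**2)
(227 + c(H(0**2), S))**2 = (227 + sqrt(16**2 + (2*0**2)**2))**2 = (227 + sqrt(256 + (2*0)**2))**2 = (227 + sqrt(256 + 0**2))**2 = (227 + sqrt(256 + 0))**2 = (227 + sqrt(256))**2 = (227 + 16)**2 = 243**2 = 59049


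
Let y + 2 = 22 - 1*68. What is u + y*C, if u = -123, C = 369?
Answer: -17835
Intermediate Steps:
y = -48 (y = -2 + (22 - 1*68) = -2 + (22 - 68) = -2 - 46 = -48)
u + y*C = -123 - 48*369 = -123 - 17712 = -17835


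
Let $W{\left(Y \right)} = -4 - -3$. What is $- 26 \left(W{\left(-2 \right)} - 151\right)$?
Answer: $3952$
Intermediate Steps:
$W{\left(Y \right)} = -1$ ($W{\left(Y \right)} = -4 + 3 = -1$)
$- 26 \left(W{\left(-2 \right)} - 151\right) = - 26 \left(-1 - 151\right) = \left(-26\right) \left(-152\right) = 3952$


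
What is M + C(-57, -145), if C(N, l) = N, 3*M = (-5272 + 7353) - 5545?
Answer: -3635/3 ≈ -1211.7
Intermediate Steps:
M = -3464/3 (M = ((-5272 + 7353) - 5545)/3 = (2081 - 5545)/3 = (⅓)*(-3464) = -3464/3 ≈ -1154.7)
M + C(-57, -145) = -3464/3 - 57 = -3635/3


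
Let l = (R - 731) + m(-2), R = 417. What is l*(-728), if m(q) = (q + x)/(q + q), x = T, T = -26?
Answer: 223496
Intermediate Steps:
x = -26
m(q) = (-26 + q)/(2*q) (m(q) = (q - 26)/(q + q) = (-26 + q)/((2*q)) = (-26 + q)*(1/(2*q)) = (-26 + q)/(2*q))
l = -307 (l = (417 - 731) + (½)*(-26 - 2)/(-2) = -314 + (½)*(-½)*(-28) = -314 + 7 = -307)
l*(-728) = -307*(-728) = 223496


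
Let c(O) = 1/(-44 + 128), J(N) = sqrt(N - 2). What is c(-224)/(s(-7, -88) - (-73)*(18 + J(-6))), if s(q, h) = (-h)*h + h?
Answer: -3259/1786132152 - 73*I*sqrt(2)/1786132152 ≈ -1.8246e-6 - 5.78e-8*I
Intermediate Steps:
J(N) = sqrt(-2 + N)
s(q, h) = h - h**2 (s(q, h) = -h**2 + h = h - h**2)
c(O) = 1/84
c(-224)/(s(-7, -88) - (-73)*(18 + J(-6))) = 1/(84*(-88*(1 - 1*(-88)) - (-73)*(18 + sqrt(-2 - 6)))) = 1/(84*(-88*(1 + 88) - (-73)*(18 + sqrt(-8)))) = 1/(84*(-88*89 - (-73)*(18 + 2*I*sqrt(2)))) = 1/(84*(-7832 - (-1314 - 146*I*sqrt(2)))) = 1/(84*(-7832 + (1314 + 146*I*sqrt(2)))) = 1/(84*(-6518 + 146*I*sqrt(2)))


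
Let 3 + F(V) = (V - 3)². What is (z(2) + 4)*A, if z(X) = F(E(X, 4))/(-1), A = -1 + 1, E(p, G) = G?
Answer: 0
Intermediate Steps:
F(V) = -3 + (-3 + V)² (F(V) = -3 + (V - 3)² = -3 + (-3 + V)²)
A = 0
z(X) = 2 (z(X) = (-3 + (-3 + 4)²)/(-1) = (-3 + 1²)*(-1) = (-3 + 1)*(-1) = -2*(-1) = 2)
(z(2) + 4)*A = (2 + 4)*0 = 6*0 = 0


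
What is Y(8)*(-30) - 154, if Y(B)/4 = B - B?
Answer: -154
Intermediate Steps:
Y(B) = 0 (Y(B) = 4*(B - B) = 4*0 = 0)
Y(8)*(-30) - 154 = 0*(-30) - 154 = 0 - 154 = -154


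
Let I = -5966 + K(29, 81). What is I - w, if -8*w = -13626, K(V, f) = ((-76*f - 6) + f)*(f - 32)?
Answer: -1222553/4 ≈ -3.0564e+5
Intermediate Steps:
K(V, f) = (-32 + f)*(-6 - 75*f) (K(V, f) = ((-6 - 76*f) + f)*(-32 + f) = (-6 - 75*f)*(-32 + f) = (-32 + f)*(-6 - 75*f))
w = 6813/4 (w = -⅛*(-13626) = 6813/4 ≈ 1703.3)
I = -303935 (I = -5966 + (192 - 75*81² + 2394*81) = -5966 + (192 - 75*6561 + 193914) = -5966 + (192 - 492075 + 193914) = -5966 - 297969 = -303935)
I - w = -303935 - 1*6813/4 = -303935 - 6813/4 = -1222553/4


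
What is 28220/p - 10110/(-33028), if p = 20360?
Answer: 7111811/4202813 ≈ 1.6922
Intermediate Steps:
28220/p - 10110/(-33028) = 28220/20360 - 10110/(-33028) = 28220*(1/20360) - 10110*(-1/33028) = 1411/1018 + 5055/16514 = 7111811/4202813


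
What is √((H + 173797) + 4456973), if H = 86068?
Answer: 7*√96262 ≈ 2171.8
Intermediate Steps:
√((H + 173797) + 4456973) = √((86068 + 173797) + 4456973) = √(259865 + 4456973) = √4716838 = 7*√96262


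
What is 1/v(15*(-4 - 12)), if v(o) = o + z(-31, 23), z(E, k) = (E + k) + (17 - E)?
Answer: -1/200 ≈ -0.0050000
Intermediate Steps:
z(E, k) = 17 + k
v(o) = 40 + o (v(o) = o + (17 + 23) = o + 40 = 40 + o)
1/v(15*(-4 - 12)) = 1/(40 + 15*(-4 - 12)) = 1/(40 + 15*(-16)) = 1/(40 - 240) = 1/(-200) = -1/200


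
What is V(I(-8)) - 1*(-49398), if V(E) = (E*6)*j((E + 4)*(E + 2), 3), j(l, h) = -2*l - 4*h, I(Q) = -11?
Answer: 58506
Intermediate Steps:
j(l, h) = -4*h - 2*l
V(E) = 6*E*(-12 - 2*(2 + E)*(4 + E)) (V(E) = (E*6)*(-4*3 - 2*(E + 4)*(E + 2)) = (6*E)*(-12 - 2*(4 + E)*(2 + E)) = (6*E)*(-12 - 2*(2 + E)*(4 + E)) = 6*E*(-12 - 2*(2 + E)*(4 + E)))
V(I(-8)) - 1*(-49398) = -12*(-11)*(14 + (-11)² + 6*(-11)) - 1*(-49398) = -12*(-11)*(14 + 121 - 66) + 49398 = -12*(-11)*69 + 49398 = 9108 + 49398 = 58506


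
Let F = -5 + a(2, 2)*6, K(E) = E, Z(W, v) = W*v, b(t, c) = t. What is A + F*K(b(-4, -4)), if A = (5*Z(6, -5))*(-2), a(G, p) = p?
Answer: 272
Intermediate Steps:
F = 7 (F = -5 + 2*6 = -5 + 12 = 7)
A = 300 (A = (5*(6*(-5)))*(-2) = (5*(-30))*(-2) = -150*(-2) = 300)
A + F*K(b(-4, -4)) = 300 + 7*(-4) = 300 - 28 = 272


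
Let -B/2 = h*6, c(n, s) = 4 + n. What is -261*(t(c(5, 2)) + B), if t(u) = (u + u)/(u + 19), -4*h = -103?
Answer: 1126737/14 ≈ 80481.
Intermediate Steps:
h = 103/4 (h = -1/4*(-103) = 103/4 ≈ 25.750)
B = -309 (B = -103*6/2 = -2*309/2 = -309)
t(u) = 2*u/(19 + u) (t(u) = (2*u)/(19 + u) = 2*u/(19 + u))
-261*(t(c(5, 2)) + B) = -261*(2*(4 + 5)/(19 + (4 + 5)) - 309) = -261*(2*9/(19 + 9) - 309) = -261*(2*9/28 - 309) = -261*(2*9*(1/28) - 309) = -261*(9/14 - 309) = -261*(-4317/14) = 1126737/14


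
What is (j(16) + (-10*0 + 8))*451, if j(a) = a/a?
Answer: 4059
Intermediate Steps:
j(a) = 1
(j(16) + (-10*0 + 8))*451 = (1 + (-10*0 + 8))*451 = (1 + (0 + 8))*451 = (1 + 8)*451 = 9*451 = 4059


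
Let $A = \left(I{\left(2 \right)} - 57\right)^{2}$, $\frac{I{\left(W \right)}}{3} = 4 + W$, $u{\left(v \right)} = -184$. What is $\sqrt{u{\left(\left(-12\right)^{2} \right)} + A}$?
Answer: $\sqrt{1337} \approx 36.565$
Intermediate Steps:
$I{\left(W \right)} = 12 + 3 W$ ($I{\left(W \right)} = 3 \left(4 + W\right) = 12 + 3 W$)
$A = 1521$ ($A = \left(\left(12 + 3 \cdot 2\right) - 57\right)^{2} = \left(\left(12 + 6\right) - 57\right)^{2} = \left(18 - 57\right)^{2} = \left(-39\right)^{2} = 1521$)
$\sqrt{u{\left(\left(-12\right)^{2} \right)} + A} = \sqrt{-184 + 1521} = \sqrt{1337}$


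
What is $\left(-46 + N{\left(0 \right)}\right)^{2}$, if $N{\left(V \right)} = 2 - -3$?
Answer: $1681$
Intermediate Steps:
$N{\left(V \right)} = 5$ ($N{\left(V \right)} = 2 + 3 = 5$)
$\left(-46 + N{\left(0 \right)}\right)^{2} = \left(-46 + 5\right)^{2} = \left(-41\right)^{2} = 1681$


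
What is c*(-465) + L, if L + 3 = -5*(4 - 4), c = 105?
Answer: -48828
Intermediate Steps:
L = -3 (L = -3 - 5*(4 - 4) = -3 - 5*0 = -3 + 0 = -3)
c*(-465) + L = 105*(-465) - 3 = -48825 - 3 = -48828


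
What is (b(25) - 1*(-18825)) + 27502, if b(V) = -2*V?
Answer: 46277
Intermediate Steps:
(b(25) - 1*(-18825)) + 27502 = (-2*25 - 1*(-18825)) + 27502 = (-50 + 18825) + 27502 = 18775 + 27502 = 46277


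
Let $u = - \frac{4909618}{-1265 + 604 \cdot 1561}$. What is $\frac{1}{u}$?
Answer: $- \frac{941579}{4909618} \approx -0.19178$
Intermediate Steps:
$u = - \frac{4909618}{941579}$ ($u = - \frac{4909618}{-1265 + 942844} = - \frac{4909618}{941579} \approx -5.2142$)
$\frac{1}{u} = \frac{1}{- \frac{4909618}{941579}} = - \frac{941579}{4909618}$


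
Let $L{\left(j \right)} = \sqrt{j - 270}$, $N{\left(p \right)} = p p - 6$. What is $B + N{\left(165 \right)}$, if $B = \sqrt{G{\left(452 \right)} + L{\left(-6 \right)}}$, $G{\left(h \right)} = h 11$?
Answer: $27219 + \sqrt{4972 + 2 i \sqrt{69}} \approx 27290.0 + 0.1178 i$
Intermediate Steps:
$N{\left(p \right)} = -6 + p^{2}$ ($N{\left(p \right)} = p^{2} - 6 = -6 + p^{2}$)
$G{\left(h \right)} = 11 h$
$L{\left(j \right)} = \sqrt{-270 + j}$
$B = \sqrt{4972 + 2 i \sqrt{69}}$ ($B = \sqrt{11 \cdot 452 + \sqrt{-270 - 6}} = \sqrt{4972 + \sqrt{-276}} = \sqrt{4972 + 2 i \sqrt{69}} \approx 70.512 + 0.118 i$)
$B + N{\left(165 \right)} = \sqrt{4972 + 2 i \sqrt{69}} - \left(6 - 165^{2}\right) = \sqrt{4972 + 2 i \sqrt{69}} + \left(-6 + 27225\right) = \sqrt{4972 + 2 i \sqrt{69}} + 27219 = 27219 + \sqrt{4972 + 2 i \sqrt{69}}$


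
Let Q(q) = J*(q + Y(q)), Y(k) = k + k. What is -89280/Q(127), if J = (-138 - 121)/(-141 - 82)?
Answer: -6636480/32893 ≈ -201.76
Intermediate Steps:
Y(k) = 2*k
J = 259/223 (J = -259/(-223) = -259*(-1/223) = 259/223 ≈ 1.1614)
Q(q) = 777*q/223 (Q(q) = 259*(q + 2*q)/223 = 259*(3*q)/223 = 777*q/223)
-89280/Q(127) = -89280/((777/223)*127) = -89280/98679/223 = -89280*223/98679 = -6636480/32893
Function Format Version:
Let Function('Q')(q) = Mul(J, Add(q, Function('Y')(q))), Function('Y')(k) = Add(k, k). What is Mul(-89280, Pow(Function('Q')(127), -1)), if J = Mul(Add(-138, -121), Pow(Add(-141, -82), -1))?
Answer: Rational(-6636480, 32893) ≈ -201.76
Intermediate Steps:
Function('Y')(k) = Mul(2, k)
J = Rational(259, 223) (J = Mul(-259, Pow(-223, -1)) = Mul(-259, Rational(-1, 223)) = Rational(259, 223) ≈ 1.1614)
Function('Q')(q) = Mul(Rational(777, 223), q) (Function('Q')(q) = Mul(Rational(259, 223), Add(q, Mul(2, q))) = Mul(Rational(259, 223), Mul(3, q)) = Mul(Rational(777, 223), q))
Mul(-89280, Pow(Function('Q')(127), -1)) = Mul(-89280, Pow(Mul(Rational(777, 223), 127), -1)) = Mul(-89280, Pow(Rational(98679, 223), -1)) = Mul(-89280, Rational(223, 98679)) = Rational(-6636480, 32893)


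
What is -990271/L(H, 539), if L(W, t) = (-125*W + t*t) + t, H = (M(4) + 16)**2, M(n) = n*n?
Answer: -990271/163060 ≈ -6.0730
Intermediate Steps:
M(n) = n**2
H = 1024 (H = (4**2 + 16)**2 = (16 + 16)**2 = 32**2 = 1024)
L(W, t) = t + t**2 - 125*W (L(W, t) = (-125*W + t**2) + t = (t**2 - 125*W) + t = t + t**2 - 125*W)
-990271/L(H, 539) = -990271/(539 + 539**2 - 125*1024) = -990271/(539 + 290521 - 128000) = -990271/163060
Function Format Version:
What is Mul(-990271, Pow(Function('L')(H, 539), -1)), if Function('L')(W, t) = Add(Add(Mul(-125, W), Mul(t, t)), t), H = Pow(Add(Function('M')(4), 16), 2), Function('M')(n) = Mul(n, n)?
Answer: Rational(-990271, 163060) ≈ -6.0730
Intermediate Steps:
Function('M')(n) = Pow(n, 2)
H = 1024 (H = Pow(Add(Pow(4, 2), 16), 2) = Pow(Add(16, 16), 2) = Pow(32, 2) = 1024)
Function('L')(W, t) = Add(t, Pow(t, 2), Mul(-125, W)) (Function('L')(W, t) = Add(Add(Mul(-125, W), Pow(t, 2)), t) = Add(Add(Pow(t, 2), Mul(-125, W)), t) = Add(t, Pow(t, 2), Mul(-125, W)))
Mul(-990271, Pow(Function('L')(H, 539), -1)) = Mul(-990271, Pow(Add(539, Pow(539, 2), Mul(-125, 1024)), -1)) = Mul(-990271, Pow(Add(539, 290521, -128000), -1)) = Mul(-990271, Pow(163060, -1)) = Mul(-990271, Rational(1, 163060)) = Rational(-990271, 163060)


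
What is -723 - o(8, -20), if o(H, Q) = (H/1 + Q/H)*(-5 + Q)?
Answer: -1171/2 ≈ -585.50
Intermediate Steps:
o(H, Q) = (-5 + Q)*(H + Q/H) (o(H, Q) = (H*1 + Q/H)*(-5 + Q) = (H + Q/H)*(-5 + Q) = (-5 + Q)*(H + Q/H))
-723 - o(8, -20) = -723 - ((-20)² - 5*(-20) + 8²*(-5 - 20))/8 = -723 - (400 + 100 + 64*(-25))/8 = -723 - (400 + 100 - 1600)/8 = -723 - (-1100)/8 = -723 - 1*(-275/2) = -723 + 275/2 = -1171/2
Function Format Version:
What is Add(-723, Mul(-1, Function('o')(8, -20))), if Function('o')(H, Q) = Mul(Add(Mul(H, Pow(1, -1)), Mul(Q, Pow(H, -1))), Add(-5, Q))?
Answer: Rational(-1171, 2) ≈ -585.50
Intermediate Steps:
Function('o')(H, Q) = Mul(Add(-5, Q), Add(H, Mul(Q, Pow(H, -1)))) (Function('o')(H, Q) = Mul(Add(Mul(H, 1), Mul(Q, Pow(H, -1))), Add(-5, Q)) = Mul(Add(H, Mul(Q, Pow(H, -1))), Add(-5, Q)) = Mul(Add(-5, Q), Add(H, Mul(Q, Pow(H, -1)))))
Add(-723, Mul(-1, Function('o')(8, -20))) = Add(-723, Mul(-1, Mul(Pow(8, -1), Add(Pow(-20, 2), Mul(-5, -20), Mul(Pow(8, 2), Add(-5, -20)))))) = Add(-723, Mul(-1, Mul(Rational(1, 8), Add(400, 100, Mul(64, -25))))) = Add(-723, Mul(-1, Mul(Rational(1, 8), Add(400, 100, -1600)))) = Add(-723, Mul(-1, Mul(Rational(1, 8), -1100))) = Add(-723, Mul(-1, Rational(-275, 2))) = Add(-723, Rational(275, 2)) = Rational(-1171, 2)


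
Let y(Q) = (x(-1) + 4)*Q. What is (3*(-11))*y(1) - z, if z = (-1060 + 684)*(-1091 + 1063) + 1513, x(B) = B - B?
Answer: -12173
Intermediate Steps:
x(B) = 0
y(Q) = 4*Q (y(Q) = (0 + 4)*Q = 4*Q)
z = 12041 (z = -376*(-28) + 1513 = 10528 + 1513 = 12041)
(3*(-11))*y(1) - z = (3*(-11))*(4*1) - 1*12041 = -33*4 - 12041 = -132 - 12041 = -12173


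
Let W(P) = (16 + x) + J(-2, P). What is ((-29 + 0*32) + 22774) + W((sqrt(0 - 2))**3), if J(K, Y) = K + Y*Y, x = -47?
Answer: 22704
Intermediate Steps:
J(K, Y) = K + Y**2
W(P) = -33 + P**2 (W(P) = (16 - 47) + (-2 + P**2) = -31 + (-2 + P**2) = -33 + P**2)
((-29 + 0*32) + 22774) + W((sqrt(0 - 2))**3) = ((-29 + 0*32) + 22774) + (-33 + ((sqrt(0 - 2))**3)**2) = ((-29 + 0) + 22774) + (-33 + ((sqrt(-2))**3)**2) = (-29 + 22774) + (-33 + ((I*sqrt(2))**3)**2) = 22745 + (-33 + (-2*I*sqrt(2))**2) = 22745 + (-33 - 8) = 22745 - 41 = 22704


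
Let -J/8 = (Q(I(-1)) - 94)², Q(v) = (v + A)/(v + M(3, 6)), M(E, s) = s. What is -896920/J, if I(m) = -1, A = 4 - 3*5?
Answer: 2802875/232324 ≈ 12.065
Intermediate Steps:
A = -11 (A = 4 - 15 = -11)
Q(v) = (-11 + v)/(6 + v) (Q(v) = (v - 11)/(v + 6) = (-11 + v)/(6 + v))
J = -1858592/25 (J = -8*((-11 - 1)/(6 - 1) - 94)² = -8*(-12/5 - 94)² = -8*(-482/5)² = -8*232324/25 = -1858592/25 ≈ -74344.)
-896920/J = -896920/(-1858592/25) = -896920*(-25/1858592) = 2802875/232324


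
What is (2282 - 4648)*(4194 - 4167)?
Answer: -63882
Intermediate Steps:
(2282 - 4648)*(4194 - 4167) = -2366*27 = -63882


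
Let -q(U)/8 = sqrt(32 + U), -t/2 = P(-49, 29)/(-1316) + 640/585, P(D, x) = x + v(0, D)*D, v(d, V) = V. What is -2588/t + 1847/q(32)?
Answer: -6482671133/3707584 ≈ -1748.5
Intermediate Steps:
P(D, x) = x + D**2 (P(D, x) = x + D*D = x + D**2)
t = 57931/38493 (t = -2*((29 + (-49)**2)/(-1316) + 640/585) = -2*((29 + 2401)*(-1/1316) + 640*(1/585)) = -2*(2430*(-1/1316) + 128/117) = -2*(-1215/658 + 128/117) = -2*(-57931/76986) = 57931/38493 ≈ 1.5050)
q(U) = -8*sqrt(32 + U)
-2588/t + 1847/q(32) = -2588/57931/38493 + 1847/((-8*sqrt(32 + 32))) = -2588*38493/57931 + 1847/((-8*sqrt(64))) = -99619884/57931 + 1847/((-8*8)) = -99619884/57931 + 1847/(-64) = -99619884/57931 + 1847*(-1/64) = -99619884/57931 - 1847/64 = -6482671133/3707584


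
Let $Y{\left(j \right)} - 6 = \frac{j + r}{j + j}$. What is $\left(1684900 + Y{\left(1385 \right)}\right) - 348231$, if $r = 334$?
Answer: $\frac{3702591469}{2770} \approx 1.3367 \cdot 10^{6}$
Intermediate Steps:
$Y{\left(j \right)} = 6 + \frac{334 + j}{2 j}$ ($Y{\left(j \right)} = 6 + \frac{j + 334}{j + j} = 6 + \frac{334 + j}{2 j}$)
$\left(1684900 + Y{\left(1385 \right)}\right) - 348231 = \left(1684900 + \left(\frac{13}{2} + \frac{167}{1385}\right)\right) - 348231 = \left(1684900 + \frac{18339}{2770}\right) - 348231 = \frac{4667191339}{2770} - 348231 = \frac{3702591469}{2770}$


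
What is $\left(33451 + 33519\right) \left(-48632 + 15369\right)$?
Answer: $-2227623110$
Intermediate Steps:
$\left(33451 + 33519\right) \left(-48632 + 15369\right) = 66970 \left(-33263\right) = -2227623110$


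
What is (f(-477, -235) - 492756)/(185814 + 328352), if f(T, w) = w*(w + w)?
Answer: -191153/257083 ≈ -0.74355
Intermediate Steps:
f(T, w) = 2*w**2 (f(T, w) = w*(2*w) = 2*w**2)
(f(-477, -235) - 492756)/(185814 + 328352) = (2*(-235)**2 - 492756)/(185814 + 328352) = (2*55225 - 492756)/514166 = (110450 - 492756)*(1/514166) = -382306*1/514166 = -191153/257083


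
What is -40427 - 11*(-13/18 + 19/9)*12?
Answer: -121831/3 ≈ -40610.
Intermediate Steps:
-40427 - 11*(-13/18 + 19/9)*12 = -40427 - 11*25/18*12 = -40427 - 275/18*12 = -40427 - 550/3 = -121831/3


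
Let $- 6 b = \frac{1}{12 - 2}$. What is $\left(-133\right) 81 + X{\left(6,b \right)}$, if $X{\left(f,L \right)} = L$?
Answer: $- \frac{646381}{60} \approx -10773.0$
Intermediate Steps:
$b = - \frac{1}{60}$ ($b = - \frac{1}{6 \left(12 - 2\right)} = - \frac{1}{6 \cdot 10} = \left(- \frac{1}{6}\right) \frac{1}{10} = - \frac{1}{60} \approx -0.016667$)
$\left(-133\right) 81 + X{\left(6,b \right)} = \left(-133\right) 81 - \frac{1}{60} = -10773 - \frac{1}{60} = - \frac{646381}{60}$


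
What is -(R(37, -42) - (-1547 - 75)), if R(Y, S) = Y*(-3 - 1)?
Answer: -1474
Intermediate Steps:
R(Y, S) = -4*Y (R(Y, S) = Y*(-4) = -4*Y)
-(R(37, -42) - (-1547 - 75)) = -(-4*37 - (-1547 - 75)) = -(-148 - 1*(-1622)) = -(-148 + 1622) = -1*1474 = -1474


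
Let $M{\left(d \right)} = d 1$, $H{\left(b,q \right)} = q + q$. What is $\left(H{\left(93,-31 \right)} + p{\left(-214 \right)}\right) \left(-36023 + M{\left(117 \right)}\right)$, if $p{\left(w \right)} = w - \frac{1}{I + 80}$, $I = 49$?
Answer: $\frac{1278433130}{129} \approx 9.9103 \cdot 10^{6}$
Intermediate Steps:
$p{\left(w \right)} = - \frac{1}{129} + w$ ($p{\left(w \right)} = w - \frac{1}{49 + 80} = w - \frac{1}{129} = - \frac{1}{129} + w$)
$H{\left(b,q \right)} = 2 q$
$M{\left(d \right)} = d$
$\left(H{\left(93,-31 \right)} + p{\left(-214 \right)}\right) \left(-36023 + M{\left(117 \right)}\right) = \left(2 \left(-31\right) - \frac{27607}{129}\right) \left(-36023 + 117\right) = \left(-62 - \frac{27607}{129}\right) \left(-35906\right) = \left(- \frac{35605}{129}\right) \left(-35906\right) = \frac{1278433130}{129}$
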